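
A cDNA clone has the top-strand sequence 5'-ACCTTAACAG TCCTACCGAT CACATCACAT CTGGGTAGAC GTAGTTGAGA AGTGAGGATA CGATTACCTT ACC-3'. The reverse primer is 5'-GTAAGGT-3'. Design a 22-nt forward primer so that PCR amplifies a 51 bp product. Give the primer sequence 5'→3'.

5'-ACATCACATCTGGGTAGACGTA-3'

The reverse primer's reverse complement ACCTTAC matches the template at positions 66–72, so the product ends at position 72.
A 51 bp product then starts at position 72 − 51 + 1 = 22.
The forward primer is identical to the top strand there: ACATCACATCTGGGTAGACGTA.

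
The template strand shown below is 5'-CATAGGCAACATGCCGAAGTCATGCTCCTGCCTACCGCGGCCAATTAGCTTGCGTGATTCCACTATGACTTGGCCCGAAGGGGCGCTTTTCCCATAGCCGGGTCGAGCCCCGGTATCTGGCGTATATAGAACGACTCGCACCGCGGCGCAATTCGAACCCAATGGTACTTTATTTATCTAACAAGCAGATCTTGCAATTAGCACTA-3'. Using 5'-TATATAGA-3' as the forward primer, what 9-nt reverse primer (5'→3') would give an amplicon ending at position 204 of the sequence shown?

5'-GTGCTAATT-3'

The forward primer binds at positions 123–130; the product's 3' end on the top strand is position 204.
The reverse primer anneals to the top strand over positions 196–204, i.e. to AATTAGCAC.
Its sequence written 5'→3' is the reverse complement: GTGCTAATT.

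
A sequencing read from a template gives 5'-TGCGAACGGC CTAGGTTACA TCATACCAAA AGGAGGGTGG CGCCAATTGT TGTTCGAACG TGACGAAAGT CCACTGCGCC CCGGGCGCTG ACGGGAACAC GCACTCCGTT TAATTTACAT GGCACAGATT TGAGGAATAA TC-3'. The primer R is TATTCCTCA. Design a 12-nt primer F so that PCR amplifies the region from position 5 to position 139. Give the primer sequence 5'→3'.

5'-AACGGCCTAGGT-3'

The reverse primer's reverse complement TGAGGAATA matches the template at positions 131–139; the product starts at position 5.
The forward primer is identical to the top strand over positions 5–16: AACGGCCTAGGT.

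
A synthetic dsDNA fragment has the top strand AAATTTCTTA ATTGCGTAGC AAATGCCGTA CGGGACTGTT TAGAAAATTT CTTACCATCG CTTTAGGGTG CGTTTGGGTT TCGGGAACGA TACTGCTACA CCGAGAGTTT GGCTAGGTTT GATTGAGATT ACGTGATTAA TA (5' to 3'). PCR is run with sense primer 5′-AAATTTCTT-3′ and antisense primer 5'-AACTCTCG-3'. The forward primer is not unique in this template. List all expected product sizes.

109 bp, 65 bp

The forward primer AAATTTCTT matches the top strand at positions 1–9, 45–53.
The reverse primer's reverse complement is CGAGAGTT, matching at positions 102–109.
Each forward site pairs with the reverse site to give a product ending at position 109: sizes 109, 65 bp.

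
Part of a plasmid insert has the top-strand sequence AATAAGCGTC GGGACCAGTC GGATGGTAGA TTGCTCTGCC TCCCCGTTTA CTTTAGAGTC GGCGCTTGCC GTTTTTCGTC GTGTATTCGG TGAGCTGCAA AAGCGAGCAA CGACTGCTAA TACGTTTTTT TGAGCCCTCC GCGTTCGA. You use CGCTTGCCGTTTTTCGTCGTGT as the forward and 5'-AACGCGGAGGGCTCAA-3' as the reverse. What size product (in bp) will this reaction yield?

Forward primer CGCTTGCCGTTTTTCGTCGTGT is found on the top strand at positions 63–84.
Reverse complement of the reverse primer: TTGAGCCCTCCGCGTT. This occurs on the top strand at positions 130–145.
Product length = (reverse-primer end) − (forward-primer start) + 1 = 145 − 63 + 1 = 83 bp.

83 bp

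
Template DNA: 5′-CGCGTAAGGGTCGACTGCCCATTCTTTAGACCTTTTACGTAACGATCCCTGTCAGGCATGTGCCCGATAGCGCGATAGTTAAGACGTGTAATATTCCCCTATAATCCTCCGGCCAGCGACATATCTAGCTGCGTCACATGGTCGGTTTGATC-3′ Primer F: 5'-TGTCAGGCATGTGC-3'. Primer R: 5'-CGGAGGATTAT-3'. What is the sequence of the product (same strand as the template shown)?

5'-TGTCAGGCATGTGCCCGATAGCGCGATAGTTAAGACGTGTAATATTCCCCTATAATCCTCCG-3'

The forward primer matches the template at positions 50–63.
The reverse primer's reverse complement is ATAATCCTCCG, which matches the template at positions 101–111.
The product is the template from position 50 through 111 (62 bp).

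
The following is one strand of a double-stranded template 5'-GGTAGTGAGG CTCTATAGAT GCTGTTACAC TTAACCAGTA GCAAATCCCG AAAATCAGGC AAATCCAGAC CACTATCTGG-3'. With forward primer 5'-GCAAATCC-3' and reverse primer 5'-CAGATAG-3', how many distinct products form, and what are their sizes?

The forward primer GCAAATCC matches the top strand at positions 41–48, 59–66.
The reverse primer's reverse complement is CTATCTG, matching at positions 73–79.
Each forward site pairs with the reverse site to give a product ending at position 79: sizes 39, 21 bp.

Two products: 39 bp, 21 bp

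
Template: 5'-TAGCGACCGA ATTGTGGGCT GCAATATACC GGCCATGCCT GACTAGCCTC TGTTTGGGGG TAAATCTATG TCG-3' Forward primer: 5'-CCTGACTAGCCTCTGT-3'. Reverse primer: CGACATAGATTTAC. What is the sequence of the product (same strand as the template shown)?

Scanning the template, CCTGACTAGCCTCTGT occurs at positions 38–53; this primer anneals to the bottom strand there with its 3' end pointing downstream.
The reverse primer's reverse complement is GTAAATCTATGTCG, which matches the template at positions 60–73.
The product is the template from position 38 through 73 (36 bp).

5'-CCTGACTAGCCTCTGTTTGGGGGTAAATCTATGTCG-3'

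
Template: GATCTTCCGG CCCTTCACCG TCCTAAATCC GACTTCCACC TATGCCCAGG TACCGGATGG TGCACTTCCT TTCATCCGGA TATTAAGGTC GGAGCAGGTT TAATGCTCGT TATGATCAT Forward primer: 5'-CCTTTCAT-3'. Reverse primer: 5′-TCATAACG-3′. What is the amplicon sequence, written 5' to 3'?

5'-CCTTTCATCCGGATATTAAGGTCGGAGCAGGTTTAATGCTCGTTATGA-3'

Scanning the template, CCTTTCAT occurs at positions 68–75; this primer anneals to the bottom strand there with its 3' end pointing downstream.
Taking the reverse complement of TCATAACG gives CGTTATGA, found at positions 108–115 on the template; the primer anneals here to the top strand with its 3' end pointing upstream.
The product is the template from position 68 through 115 (48 bp).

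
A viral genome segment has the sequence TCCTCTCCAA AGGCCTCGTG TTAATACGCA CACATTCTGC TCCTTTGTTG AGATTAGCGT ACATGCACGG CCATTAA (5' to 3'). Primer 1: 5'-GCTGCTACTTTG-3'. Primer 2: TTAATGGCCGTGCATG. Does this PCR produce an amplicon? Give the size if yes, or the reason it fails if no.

Primer 1 (GCTGCTACTTTG) does not match the top strand, and its reverse complement CAAAGTAGCAGC does not match either.
With no annealing site for primer 1, no amplification occurs.

No product — primer 1 has no binding site in the template.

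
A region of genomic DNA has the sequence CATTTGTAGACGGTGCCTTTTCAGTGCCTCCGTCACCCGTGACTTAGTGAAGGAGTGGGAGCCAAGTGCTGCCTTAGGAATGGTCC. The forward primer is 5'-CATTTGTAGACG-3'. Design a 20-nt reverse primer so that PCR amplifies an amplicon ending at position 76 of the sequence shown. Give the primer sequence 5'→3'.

5'-TAAGGCAGCACTTGGCTCCC-3'

The forward primer binds at positions 1–12; the product's 3' end on the top strand is position 76.
The reverse primer anneals to the top strand over positions 57–76, i.e. to GGGAGCCAAGTGCTGCCTTA.
Its sequence written 5'→3' is the reverse complement: TAAGGCAGCACTTGGCTCCC.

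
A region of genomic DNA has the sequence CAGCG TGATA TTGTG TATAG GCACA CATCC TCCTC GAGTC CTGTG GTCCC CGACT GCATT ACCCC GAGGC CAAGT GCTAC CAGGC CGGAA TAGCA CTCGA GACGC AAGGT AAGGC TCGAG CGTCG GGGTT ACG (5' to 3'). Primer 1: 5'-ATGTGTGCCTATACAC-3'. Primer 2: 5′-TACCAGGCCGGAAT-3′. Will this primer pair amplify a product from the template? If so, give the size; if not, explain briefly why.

No product — the primers' 3' ends point away from each other.

Primer 1 (ATGTGTGCCTATACAC) has reverse complement GTGTATAGGCACACAT, which matches the top strand at positions 13–28; primer 1 anneals to the top strand there with its 3' end pointing upstream toward position 13.
Primer 2 (TACCAGGCCGGAAT) matches the top strand directly at positions 78–91; it anneals to the bottom strand with its 3' end pointing downstream toward position 91.
The 3' ends diverge (primer 1 extends toward position 1, primer 2 toward position 133), so the primers never converge on a shared product.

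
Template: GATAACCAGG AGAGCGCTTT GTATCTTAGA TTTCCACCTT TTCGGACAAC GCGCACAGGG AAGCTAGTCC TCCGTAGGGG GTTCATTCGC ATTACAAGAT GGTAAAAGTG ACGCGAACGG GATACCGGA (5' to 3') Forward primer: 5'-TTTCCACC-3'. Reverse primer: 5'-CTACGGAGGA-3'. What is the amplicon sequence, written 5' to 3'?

5'-TTTCCACCTTTTCGGACAACGCGCACAGGGAAGCTAGTCCTCCGTAG-3'

Scanning the template, TTTCCACC occurs at positions 31–38; this primer anneals to the bottom strand there with its 3' end pointing downstream.
Taking the reverse complement of CTACGGAGGA gives TCCTCCGTAG, found at positions 68–77 on the template; the primer anneals here to the top strand with its 3' end pointing upstream.
The product is the template from position 31 through 77 (47 bp).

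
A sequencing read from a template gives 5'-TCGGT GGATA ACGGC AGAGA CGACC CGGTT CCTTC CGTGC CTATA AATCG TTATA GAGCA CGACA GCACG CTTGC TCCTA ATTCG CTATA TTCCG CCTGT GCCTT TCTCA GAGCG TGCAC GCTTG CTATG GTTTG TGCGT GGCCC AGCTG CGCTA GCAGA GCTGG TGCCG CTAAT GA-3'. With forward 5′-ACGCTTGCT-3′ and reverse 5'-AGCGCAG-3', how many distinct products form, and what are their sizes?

Two products: 87 bp, 36 bp

The forward primer ACGCTTGCT matches the top strand at positions 68–76, 119–127.
The reverse primer's reverse complement is CTGCGCT, matching at positions 148–154.
Each forward site pairs with the reverse site to give a product ending at position 154: sizes 87, 36 bp.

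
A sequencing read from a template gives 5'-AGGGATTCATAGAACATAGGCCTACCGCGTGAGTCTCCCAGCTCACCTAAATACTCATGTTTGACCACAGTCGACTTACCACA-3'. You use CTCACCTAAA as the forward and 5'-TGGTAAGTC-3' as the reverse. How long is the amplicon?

The forward primer matches the template at positions 42–51.
The reverse primer's reverse complement is GACTTACCA, which matches the template at positions 73–81.
Product length = (reverse-primer end) − (forward-primer start) + 1 = 81 − 42 + 1 = 40 bp.

40 bp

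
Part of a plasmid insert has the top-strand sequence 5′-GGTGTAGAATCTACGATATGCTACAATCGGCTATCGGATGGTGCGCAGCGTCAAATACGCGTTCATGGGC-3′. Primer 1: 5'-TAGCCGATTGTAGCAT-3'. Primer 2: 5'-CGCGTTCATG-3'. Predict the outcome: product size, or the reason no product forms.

Primer 1 (TAGCCGATTGTAGCAT) has reverse complement ATGCTACAATCGGCTA, which matches the top strand at positions 18–33; primer 1 anneals to the top strand there with its 3' end pointing upstream toward position 18.
Primer 2 (CGCGTTCATG) matches the top strand directly at positions 58–67; it anneals to the bottom strand with its 3' end pointing downstream toward position 67.
The 3' ends diverge (primer 1 extends toward position 1, primer 2 toward position 70), so the primers never converge on a shared product.

No product — the primers' 3' ends point away from each other.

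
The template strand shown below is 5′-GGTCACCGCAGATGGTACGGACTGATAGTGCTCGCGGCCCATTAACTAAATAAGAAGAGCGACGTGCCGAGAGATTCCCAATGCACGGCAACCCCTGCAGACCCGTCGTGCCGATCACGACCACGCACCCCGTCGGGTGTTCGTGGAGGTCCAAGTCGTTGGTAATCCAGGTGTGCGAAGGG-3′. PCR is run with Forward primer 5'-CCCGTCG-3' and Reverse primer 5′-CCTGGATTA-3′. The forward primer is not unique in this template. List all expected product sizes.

70 bp, 43 bp

The forward primer CCCGTCG matches the top strand at positions 102–108, 129–135.
The reverse primer's reverse complement is TAATCCAGG, matching at positions 163–171.
Each forward site pairs with the reverse site to give a product ending at position 171: sizes 70, 43 bp.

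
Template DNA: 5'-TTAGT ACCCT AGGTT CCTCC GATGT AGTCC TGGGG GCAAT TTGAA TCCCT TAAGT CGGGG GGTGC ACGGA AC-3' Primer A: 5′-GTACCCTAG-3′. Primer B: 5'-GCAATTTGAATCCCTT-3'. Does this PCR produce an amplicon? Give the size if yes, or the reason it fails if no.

Primer A (GTACCCTAG) matches the top strand at positions 4–12 (3' end points downstream).
Primer B (GCAATTTGAATCCCTT) also matches the top strand directly, at positions 36–51 — its reverse complement AAGGGATTCAAATTGC is not present.
Both primers anneal to the bottom strand with 3' ends pointing the same way, so neither can prime synthesis back toward the other.

No product — both primers anneal to the same strand and extend in the same direction.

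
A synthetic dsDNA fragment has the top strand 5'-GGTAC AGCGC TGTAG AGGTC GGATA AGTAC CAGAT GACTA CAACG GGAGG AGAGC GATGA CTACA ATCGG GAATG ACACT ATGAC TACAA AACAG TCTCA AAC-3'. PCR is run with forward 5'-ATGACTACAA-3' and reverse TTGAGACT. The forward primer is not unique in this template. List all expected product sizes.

The forward primer ATGACTACAA matches the top strand at positions 34–43, 57–66, 81–90.
The reverse primer's reverse complement is AGTCTCAA, matching at positions 94–101.
Each forward site pairs with the reverse site to give a product ending at position 101: sizes 68, 45, 21 bp.

68 bp, 45 bp, 21 bp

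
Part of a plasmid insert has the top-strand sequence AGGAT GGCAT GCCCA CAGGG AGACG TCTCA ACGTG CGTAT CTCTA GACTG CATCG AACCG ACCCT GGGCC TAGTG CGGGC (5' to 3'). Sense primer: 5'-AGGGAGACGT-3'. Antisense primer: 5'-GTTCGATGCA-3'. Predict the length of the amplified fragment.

Forward primer AGGGAGACGT is found on the top strand at positions 17–26.
Reverse complement of the reverse primer: TGCATCGAAC. This occurs on the top strand at positions 49–58.
The product runs from position 17 to position 58, so its length is 58 − 17 + 1 = 42 bp.

42 bp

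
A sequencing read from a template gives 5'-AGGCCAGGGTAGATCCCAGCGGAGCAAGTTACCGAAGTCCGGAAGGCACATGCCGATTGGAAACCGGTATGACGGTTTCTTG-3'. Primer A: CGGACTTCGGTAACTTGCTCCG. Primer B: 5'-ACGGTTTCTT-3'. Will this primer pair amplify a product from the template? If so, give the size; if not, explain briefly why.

Primer A (CGGACTTCGGTAACTTGCTCCG) has reverse complement CGGAGCAAGTTACCGAAGTCCG, which matches the top strand at positions 20–41; primer A anneals to the top strand there with its 3' end pointing upstream toward position 20.
Primer B (ACGGTTTCTT) matches the top strand directly at positions 72–81; it anneals to the bottom strand with its 3' end pointing downstream toward position 81.
The 3' ends diverge (primer A extends toward position 1, primer B toward position 82), so the primers never converge on a shared product.

No product — the primers' 3' ends point away from each other.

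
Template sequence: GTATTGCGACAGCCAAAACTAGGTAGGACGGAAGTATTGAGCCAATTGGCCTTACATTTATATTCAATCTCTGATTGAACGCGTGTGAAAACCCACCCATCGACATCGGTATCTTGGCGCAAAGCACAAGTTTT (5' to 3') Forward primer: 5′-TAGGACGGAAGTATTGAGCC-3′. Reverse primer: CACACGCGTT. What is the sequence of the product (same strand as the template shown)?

5'-TAGGACGGAAGTATTGAGCCAATTGGCCTTACATTTATATTCAATCTCTGATTGAACGCGTGTG-3'

The forward primer matches the template at positions 24–43.
Taking the reverse complement of CACACGCGTT gives AACGCGTGTG, found at positions 78–87 on the template; the primer anneals here to the top strand with its 3' end pointing upstream.
The product is the template from position 24 through 87 (64 bp).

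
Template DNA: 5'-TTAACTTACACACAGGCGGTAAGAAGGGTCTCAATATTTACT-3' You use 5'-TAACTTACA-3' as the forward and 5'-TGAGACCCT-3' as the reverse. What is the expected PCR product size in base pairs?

32 bp

The forward primer matches the template at positions 2–10.
Reverse complement of the reverse primer: AGGGTCTCA. This occurs on the top strand at positions 25–33.
Product length = (reverse-primer end) − (forward-primer start) + 1 = 33 − 2 + 1 = 32 bp.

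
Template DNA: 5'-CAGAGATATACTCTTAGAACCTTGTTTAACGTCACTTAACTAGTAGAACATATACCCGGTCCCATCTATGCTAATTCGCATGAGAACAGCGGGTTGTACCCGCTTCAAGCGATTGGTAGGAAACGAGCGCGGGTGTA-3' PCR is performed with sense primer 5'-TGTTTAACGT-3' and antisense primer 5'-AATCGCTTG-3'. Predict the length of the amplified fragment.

The forward primer matches the template at positions 23–32.
Reverse complement of the reverse primer: CAAGCGATT. This occurs on the top strand at positions 106–114.
Amplicon spans positions 23–114: 92 bp.

92 bp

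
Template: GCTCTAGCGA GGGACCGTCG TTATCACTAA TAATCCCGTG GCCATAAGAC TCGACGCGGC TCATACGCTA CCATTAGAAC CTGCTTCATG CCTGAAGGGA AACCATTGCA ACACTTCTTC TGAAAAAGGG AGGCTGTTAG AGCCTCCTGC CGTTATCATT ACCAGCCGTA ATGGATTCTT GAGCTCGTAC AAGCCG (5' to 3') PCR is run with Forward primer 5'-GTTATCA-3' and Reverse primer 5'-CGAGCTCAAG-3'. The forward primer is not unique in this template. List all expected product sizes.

The forward primer GTTATCA matches the top strand at positions 20–26, 152–158.
The reverse primer's reverse complement is CTTGAGCTCG, matching at positions 178–187.
Each forward site pairs with the reverse site to give a product ending at position 187: sizes 168, 36 bp.

168 bp, 36 bp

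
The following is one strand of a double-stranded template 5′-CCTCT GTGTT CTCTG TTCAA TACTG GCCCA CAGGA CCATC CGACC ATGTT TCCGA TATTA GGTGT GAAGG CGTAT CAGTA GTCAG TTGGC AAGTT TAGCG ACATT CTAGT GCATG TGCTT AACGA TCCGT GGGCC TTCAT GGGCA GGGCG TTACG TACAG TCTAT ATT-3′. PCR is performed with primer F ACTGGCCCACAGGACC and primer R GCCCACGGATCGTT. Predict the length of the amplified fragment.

The forward primer matches the template at positions 22–37.
Reverse complement of the reverse primer: AACGATCCGTGGGC. This occurs on the top strand at positions 121–134.
Product length = (reverse-primer end) − (forward-primer start) + 1 = 134 − 22 + 1 = 113 bp.

113 bp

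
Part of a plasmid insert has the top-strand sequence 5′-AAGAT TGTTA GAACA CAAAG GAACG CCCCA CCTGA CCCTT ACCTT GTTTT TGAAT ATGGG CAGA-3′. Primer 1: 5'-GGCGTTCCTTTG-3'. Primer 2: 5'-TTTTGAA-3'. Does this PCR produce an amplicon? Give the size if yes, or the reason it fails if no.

Primer 1 (GGCGTTCCTTTG) has reverse complement CAAAGGAACGCC, which matches the top strand at positions 16–27; primer 1 anneals to the top strand there with its 3' end pointing upstream toward position 16.
Primer 2 (TTTTGAA) matches the top strand directly at positions 48–54; it anneals to the bottom strand with its 3' end pointing downstream toward position 54.
The 3' ends diverge (primer 1 extends toward position 1, primer 2 toward position 64), so the primers never converge on a shared product.

No product — the primers' 3' ends point away from each other.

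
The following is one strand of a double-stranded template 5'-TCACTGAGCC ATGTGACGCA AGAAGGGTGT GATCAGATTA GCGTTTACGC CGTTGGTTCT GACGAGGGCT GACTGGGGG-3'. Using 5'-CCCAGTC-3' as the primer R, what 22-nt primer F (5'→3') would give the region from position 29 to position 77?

5'-GTGATCAGATTAGCGTTTACGC-3'

The reverse primer's reverse complement GACTGGG matches the template at positions 71–77; the product starts at position 29.
The forward primer is identical to the top strand over positions 29–50: GTGATCAGATTAGCGTTTACGC.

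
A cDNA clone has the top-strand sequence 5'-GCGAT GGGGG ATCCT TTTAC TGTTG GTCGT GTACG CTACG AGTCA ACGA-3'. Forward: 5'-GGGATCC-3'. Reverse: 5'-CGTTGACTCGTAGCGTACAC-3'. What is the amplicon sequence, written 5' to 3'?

The forward primer matches the template at positions 8–14.
Reverse complement of the reverse primer: GTGTACGCTACGAGTCAACG. This occurs on the top strand at positions 29–48.
The product is the template from position 8 through 48 (41 bp).

5'-GGGATCCTTTTACTGTTGGTCGTGTACGCTACGAGTCAACG-3'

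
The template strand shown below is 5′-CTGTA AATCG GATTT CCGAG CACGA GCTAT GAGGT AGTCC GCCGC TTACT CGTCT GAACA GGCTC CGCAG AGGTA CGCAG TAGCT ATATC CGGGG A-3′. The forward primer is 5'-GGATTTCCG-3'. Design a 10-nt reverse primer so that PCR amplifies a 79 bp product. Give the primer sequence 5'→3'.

The forward primer binds at positions 10–18, so a 79 bp product ends at position 10 + 79 − 1 = 88.
The reverse primer anneals to the top strand over positions 79–88, i.e. to AGTAGCTATA.
Its sequence written 5'→3' is the reverse complement: TATAGCTACT.

5'-TATAGCTACT-3'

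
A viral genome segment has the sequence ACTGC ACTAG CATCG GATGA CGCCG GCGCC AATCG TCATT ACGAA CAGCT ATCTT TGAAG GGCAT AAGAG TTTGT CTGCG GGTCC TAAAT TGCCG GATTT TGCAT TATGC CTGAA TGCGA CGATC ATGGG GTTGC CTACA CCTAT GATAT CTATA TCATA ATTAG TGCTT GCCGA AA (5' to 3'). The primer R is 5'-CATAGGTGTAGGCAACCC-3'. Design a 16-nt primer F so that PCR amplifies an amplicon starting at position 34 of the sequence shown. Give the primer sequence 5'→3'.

5'-CGTCATTACGAACAGC-3'

The reverse primer's reverse complement GGGTTGCCTACACCTATG matches the template at positions 129–146; the product starts at position 34.
The forward primer is identical to the top strand over positions 34–49: CGTCATTACGAACAGC.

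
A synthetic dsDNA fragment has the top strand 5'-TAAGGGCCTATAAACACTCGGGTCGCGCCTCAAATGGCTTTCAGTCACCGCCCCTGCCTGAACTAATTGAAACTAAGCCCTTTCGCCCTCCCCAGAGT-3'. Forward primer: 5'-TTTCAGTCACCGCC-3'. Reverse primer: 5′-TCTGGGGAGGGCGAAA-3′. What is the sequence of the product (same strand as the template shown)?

5'-TTTCAGTCACCGCCCCTGCCTGAACTAATTGAAACTAAGCCCTTTCGCCCTCCCCAGA-3'

The forward primer matches the template at positions 39–52.
Taking the reverse complement of TCTGGGGAGGGCGAAA gives TTTCGCCCTCCCCAGA, found at positions 81–96 on the template; the primer anneals here to the top strand with its 3' end pointing upstream.
The product is the template from position 39 through 96 (58 bp).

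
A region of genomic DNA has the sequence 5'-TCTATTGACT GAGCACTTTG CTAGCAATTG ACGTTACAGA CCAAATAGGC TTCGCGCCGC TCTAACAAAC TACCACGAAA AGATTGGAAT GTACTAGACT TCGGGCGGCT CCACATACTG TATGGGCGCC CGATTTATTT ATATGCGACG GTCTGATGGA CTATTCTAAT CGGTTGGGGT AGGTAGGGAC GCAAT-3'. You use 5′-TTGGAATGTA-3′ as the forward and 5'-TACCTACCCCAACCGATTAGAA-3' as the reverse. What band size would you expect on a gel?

The forward primer matches the template at positions 84–93.
Reverse complement of the reverse primer: TTCTAATCGGTTGGGGTAGGTA. This occurs on the top strand at positions 164–185.
Product length = (reverse-primer end) − (forward-primer start) + 1 = 185 − 84 + 1 = 102 bp.

102 bp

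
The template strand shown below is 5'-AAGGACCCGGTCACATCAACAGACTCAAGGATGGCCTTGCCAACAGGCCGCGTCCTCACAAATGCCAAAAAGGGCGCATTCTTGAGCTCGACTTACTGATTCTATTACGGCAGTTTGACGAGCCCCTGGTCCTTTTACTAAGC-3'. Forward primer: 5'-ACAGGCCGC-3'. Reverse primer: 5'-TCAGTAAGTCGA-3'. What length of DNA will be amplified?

The forward primer matches the template at positions 43–51.
Reverse complement of the reverse primer: TCGACTTACTGA. This occurs on the top strand at positions 88–99.
Product length = (reverse-primer end) − (forward-primer start) + 1 = 99 − 43 + 1 = 57 bp.

57 bp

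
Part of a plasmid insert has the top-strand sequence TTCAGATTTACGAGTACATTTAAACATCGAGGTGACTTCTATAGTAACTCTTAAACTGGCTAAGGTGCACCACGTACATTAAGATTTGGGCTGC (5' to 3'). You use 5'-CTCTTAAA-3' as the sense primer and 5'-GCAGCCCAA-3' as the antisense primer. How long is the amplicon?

Scanning the template, CTCTTAAA occurs at positions 48–55; this primer anneals to the bottom strand there with its 3' end pointing downstream.
The reverse primer's reverse complement is TTGGGCTGC, which matches the template at positions 86–94.
Product length = (reverse-primer end) − (forward-primer start) + 1 = 94 − 48 + 1 = 47 bp.

47 bp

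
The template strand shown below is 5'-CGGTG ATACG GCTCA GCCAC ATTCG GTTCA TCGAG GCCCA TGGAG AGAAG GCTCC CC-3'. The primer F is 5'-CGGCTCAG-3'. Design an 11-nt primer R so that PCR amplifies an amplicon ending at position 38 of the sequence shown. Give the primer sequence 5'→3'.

5'-GGCCTCGATGA-3'

The forward primer binds at positions 9–16; the product's 3' end on the top strand is position 38.
The reverse primer anneals to the top strand over positions 28–38, i.e. to TCATCGAGGCC.
Its sequence written 5'→3' is the reverse complement: GGCCTCGATGA.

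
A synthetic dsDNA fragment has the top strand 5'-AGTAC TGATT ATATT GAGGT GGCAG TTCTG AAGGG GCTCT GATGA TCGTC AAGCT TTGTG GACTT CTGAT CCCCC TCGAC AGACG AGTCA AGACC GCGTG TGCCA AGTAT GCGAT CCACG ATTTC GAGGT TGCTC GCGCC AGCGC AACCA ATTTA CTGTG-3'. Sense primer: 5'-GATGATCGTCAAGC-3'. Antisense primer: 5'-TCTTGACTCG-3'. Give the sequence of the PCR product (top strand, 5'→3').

The forward primer matches the template at positions 41–54.
The reverse primer's reverse complement is CGAGTCAAGA, which matches the template at positions 84–93.
The product is the template from position 41 through 93 (53 bp).

5'-GATGATCGTCAAGCTTTGTGGACTTCTGATCCCCCTCGACAGACGAGTCAAGA-3'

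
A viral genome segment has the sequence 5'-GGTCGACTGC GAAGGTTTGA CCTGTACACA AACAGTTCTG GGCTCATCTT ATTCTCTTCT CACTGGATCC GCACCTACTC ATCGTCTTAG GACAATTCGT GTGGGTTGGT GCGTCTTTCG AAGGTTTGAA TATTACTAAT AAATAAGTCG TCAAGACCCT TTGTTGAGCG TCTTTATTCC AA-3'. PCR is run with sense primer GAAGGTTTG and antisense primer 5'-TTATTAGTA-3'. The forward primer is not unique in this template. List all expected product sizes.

The forward primer GAAGGTTTG matches the top strand at positions 11–19, 120–128.
The reverse primer's reverse complement is TACTAATAA, matching at positions 134–142.
Each forward site pairs with the reverse site to give a product ending at position 142: sizes 132, 23 bp.

132 bp, 23 bp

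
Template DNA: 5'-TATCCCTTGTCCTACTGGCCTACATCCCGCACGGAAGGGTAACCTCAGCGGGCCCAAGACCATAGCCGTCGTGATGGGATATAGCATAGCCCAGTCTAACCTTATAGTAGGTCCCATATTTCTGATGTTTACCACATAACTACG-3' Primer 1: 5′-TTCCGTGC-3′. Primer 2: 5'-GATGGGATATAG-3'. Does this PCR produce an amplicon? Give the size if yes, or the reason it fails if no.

No product — the primers' 3' ends point away from each other.

Primer 1 (TTCCGTGC) has reverse complement GCACGGAA, which matches the top strand at positions 29–36; primer 1 anneals to the top strand there with its 3' end pointing upstream toward position 29.
Primer 2 (GATGGGATATAG) matches the top strand directly at positions 73–84; it anneals to the bottom strand with its 3' end pointing downstream toward position 84.
The 3' ends diverge (primer 1 extends toward position 1, primer 2 toward position 144), so the primers never converge on a shared product.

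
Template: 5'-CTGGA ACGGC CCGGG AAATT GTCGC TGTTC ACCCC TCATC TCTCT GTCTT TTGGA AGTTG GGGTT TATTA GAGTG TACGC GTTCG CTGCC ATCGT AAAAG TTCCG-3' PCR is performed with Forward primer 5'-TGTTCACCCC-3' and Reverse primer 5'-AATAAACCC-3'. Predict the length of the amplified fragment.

44 bp

Forward primer TGTTCACCCC is found on the top strand at positions 26–35.
Reverse complement of the reverse primer: GGGTTTATT. This occurs on the top strand at positions 61–69.
Product length = (reverse-primer end) − (forward-primer start) + 1 = 69 − 26 + 1 = 44 bp.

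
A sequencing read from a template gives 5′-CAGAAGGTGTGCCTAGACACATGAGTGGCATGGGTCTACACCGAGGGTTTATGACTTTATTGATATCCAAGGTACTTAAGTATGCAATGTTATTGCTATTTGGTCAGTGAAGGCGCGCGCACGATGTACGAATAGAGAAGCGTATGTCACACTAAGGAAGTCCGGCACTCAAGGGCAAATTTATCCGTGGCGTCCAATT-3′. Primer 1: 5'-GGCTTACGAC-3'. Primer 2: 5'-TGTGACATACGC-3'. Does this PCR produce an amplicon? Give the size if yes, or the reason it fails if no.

Primer 1 (GGCTTACGAC) does not match the top strand, and its reverse complement GTCGTAAGCC does not match either.
With no annealing site for primer 1, no amplification occurs.

No product — primer 1 has no binding site in the template.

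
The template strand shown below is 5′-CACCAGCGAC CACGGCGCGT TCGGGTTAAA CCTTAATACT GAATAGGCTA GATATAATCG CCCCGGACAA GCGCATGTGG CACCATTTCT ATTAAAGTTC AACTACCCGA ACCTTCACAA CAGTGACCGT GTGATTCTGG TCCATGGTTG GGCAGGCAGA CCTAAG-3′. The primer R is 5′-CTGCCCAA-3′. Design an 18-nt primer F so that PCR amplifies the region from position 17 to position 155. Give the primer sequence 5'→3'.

The reverse primer's reverse complement TTGGGCAG matches the template at positions 148–155; the product starts at position 17.
The forward primer is identical to the top strand over positions 17–34: GCGTTCGGGTTAAACCTT.

5'-GCGTTCGGGTTAAACCTT-3'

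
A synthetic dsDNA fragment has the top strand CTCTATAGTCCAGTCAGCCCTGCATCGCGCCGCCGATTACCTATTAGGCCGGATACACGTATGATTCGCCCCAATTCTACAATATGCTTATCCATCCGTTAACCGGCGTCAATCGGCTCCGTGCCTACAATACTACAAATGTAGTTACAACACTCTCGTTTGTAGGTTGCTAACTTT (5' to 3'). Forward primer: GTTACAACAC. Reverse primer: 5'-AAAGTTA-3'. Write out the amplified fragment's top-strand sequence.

5'-GTTACAACACTCTCGTTTGTAGGTTGCTAACTTT-3'

The forward primer matches the template at positions 144–153.
The reverse primer's reverse complement is TAACTTT, which matches the template at positions 171–177.
The product is the template from position 144 through 177 (34 bp).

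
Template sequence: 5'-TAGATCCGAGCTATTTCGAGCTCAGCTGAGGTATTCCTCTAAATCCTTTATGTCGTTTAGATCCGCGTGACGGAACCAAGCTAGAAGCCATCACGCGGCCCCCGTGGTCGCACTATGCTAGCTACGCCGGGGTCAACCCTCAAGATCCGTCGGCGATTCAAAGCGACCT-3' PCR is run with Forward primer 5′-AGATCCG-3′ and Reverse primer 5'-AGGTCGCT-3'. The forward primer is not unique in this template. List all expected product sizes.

168 bp, 111 bp, 27 bp

The forward primer AGATCCG matches the top strand at positions 2–8, 59–65, 143–149.
The reverse primer's reverse complement is AGCGACCT, matching at positions 162–169.
Each forward site pairs with the reverse site to give a product ending at position 169: sizes 168, 111, 27 bp.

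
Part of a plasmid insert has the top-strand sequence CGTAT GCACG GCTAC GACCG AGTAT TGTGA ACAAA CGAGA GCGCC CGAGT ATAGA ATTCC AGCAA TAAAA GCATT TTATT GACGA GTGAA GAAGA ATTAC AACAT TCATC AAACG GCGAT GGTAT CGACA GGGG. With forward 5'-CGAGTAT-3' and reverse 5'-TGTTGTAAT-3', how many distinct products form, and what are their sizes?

The forward primer CGAGTAT matches the top strand at positions 19–25, 46–52.
The reverse primer's reverse complement is ATTACAACA, matching at positions 96–104.
Each forward site pairs with the reverse site to give a product ending at position 104: sizes 86, 59 bp.

Two products: 86 bp, 59 bp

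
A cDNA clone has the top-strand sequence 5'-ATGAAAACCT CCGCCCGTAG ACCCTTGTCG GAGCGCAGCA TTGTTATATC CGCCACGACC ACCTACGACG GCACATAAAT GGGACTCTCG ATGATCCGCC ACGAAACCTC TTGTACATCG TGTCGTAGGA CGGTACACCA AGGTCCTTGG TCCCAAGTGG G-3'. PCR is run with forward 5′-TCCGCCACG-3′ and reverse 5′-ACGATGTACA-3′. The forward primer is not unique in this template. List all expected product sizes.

73 bp, 27 bp

The forward primer TCCGCCACG matches the top strand at positions 49–57, 95–103.
The reverse primer's reverse complement is TGTACATCGT, matching at positions 112–121.
Each forward site pairs with the reverse site to give a product ending at position 121: sizes 73, 27 bp.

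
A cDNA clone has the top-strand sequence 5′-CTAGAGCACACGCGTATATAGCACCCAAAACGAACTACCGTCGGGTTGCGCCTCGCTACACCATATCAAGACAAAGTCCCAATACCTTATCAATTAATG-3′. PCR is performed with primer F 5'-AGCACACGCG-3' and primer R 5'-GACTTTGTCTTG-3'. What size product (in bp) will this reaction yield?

74 bp

Forward primer AGCACACGCG is found on the top strand at positions 5–14.
Taking the reverse complement of GACTTTGTCTTG gives CAAGACAAAGTC, found at positions 67–78 on the template; the primer anneals here to the top strand with its 3' end pointing upstream.
Product length = (reverse-primer end) − (forward-primer start) + 1 = 78 − 5 + 1 = 74 bp.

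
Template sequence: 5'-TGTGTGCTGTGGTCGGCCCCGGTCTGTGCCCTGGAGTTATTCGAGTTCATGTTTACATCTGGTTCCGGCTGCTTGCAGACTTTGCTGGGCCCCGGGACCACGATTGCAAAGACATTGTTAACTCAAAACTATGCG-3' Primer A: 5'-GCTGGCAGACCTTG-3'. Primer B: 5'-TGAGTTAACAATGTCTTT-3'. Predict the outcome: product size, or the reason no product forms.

Primer A (GCTGGCAGACCTTG) does not match the top strand, and its reverse complement CAAGGTCTGCCAGC does not match either.
With no annealing site for primer A, no amplification occurs.

No product — primer A has no binding site in the template.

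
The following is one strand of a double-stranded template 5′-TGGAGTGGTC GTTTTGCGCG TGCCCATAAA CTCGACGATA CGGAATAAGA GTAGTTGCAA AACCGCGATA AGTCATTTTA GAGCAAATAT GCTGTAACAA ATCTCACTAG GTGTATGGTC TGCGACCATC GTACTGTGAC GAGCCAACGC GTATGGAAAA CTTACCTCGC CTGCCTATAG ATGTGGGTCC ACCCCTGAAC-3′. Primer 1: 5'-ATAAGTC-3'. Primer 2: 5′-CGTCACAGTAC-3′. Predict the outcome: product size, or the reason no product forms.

Yes — a 74 bp product.

Primer 1 (ATAAGTC) matches the top strand at positions 68–74; it acts as a forward primer.
Primer 2's reverse complement is GTACTGTGACG, matching the top strand at positions 131–141; it acts as a reverse primer.
The 3' ends face each other across positions 68–141, giving a 74 bp product.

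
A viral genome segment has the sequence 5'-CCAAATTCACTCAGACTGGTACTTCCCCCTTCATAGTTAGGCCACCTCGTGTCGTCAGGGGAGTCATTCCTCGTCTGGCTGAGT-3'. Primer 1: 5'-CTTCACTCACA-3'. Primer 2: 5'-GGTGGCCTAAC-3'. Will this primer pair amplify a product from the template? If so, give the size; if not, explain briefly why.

No product — primer 1 has no binding site in the template.

Primer 1 (CTTCACTCACA) does not match the top strand, and its reverse complement TGTGAGTGAAG does not match either.
With no annealing site for primer 1, no amplification occurs.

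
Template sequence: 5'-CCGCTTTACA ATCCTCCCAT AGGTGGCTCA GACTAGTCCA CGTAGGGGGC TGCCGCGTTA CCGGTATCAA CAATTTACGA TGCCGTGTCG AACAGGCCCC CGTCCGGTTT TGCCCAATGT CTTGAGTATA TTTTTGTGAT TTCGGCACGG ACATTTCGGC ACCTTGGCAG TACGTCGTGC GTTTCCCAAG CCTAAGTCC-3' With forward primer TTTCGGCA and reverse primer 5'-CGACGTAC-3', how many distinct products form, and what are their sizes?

The forward primer TTTCGGCA matches the top strand at positions 140–147, 154–161.
The reverse primer's reverse complement is GTACGTCG, matching at positions 170–177.
Each forward site pairs with the reverse site to give a product ending at position 177: sizes 38, 24 bp.

Two products: 38 bp, 24 bp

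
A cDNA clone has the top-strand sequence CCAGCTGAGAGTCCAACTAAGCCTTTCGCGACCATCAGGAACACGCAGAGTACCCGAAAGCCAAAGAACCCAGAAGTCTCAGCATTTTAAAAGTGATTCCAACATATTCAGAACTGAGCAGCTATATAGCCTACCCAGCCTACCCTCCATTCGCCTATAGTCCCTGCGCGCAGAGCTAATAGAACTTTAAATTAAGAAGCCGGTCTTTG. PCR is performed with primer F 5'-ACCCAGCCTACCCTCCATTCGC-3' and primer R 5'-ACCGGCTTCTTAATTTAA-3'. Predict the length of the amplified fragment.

Scanning the template, ACCCAGCCTACCCTCCATTCGC occurs at positions 133–154; this primer anneals to the bottom strand there with its 3' end pointing downstream.
The reverse primer's reverse complement is TTAAATTAAGAAGCCGGT, which matches the template at positions 187–204.
Product length = (reverse-primer end) − (forward-primer start) + 1 = 204 − 133 + 1 = 72 bp.

72 bp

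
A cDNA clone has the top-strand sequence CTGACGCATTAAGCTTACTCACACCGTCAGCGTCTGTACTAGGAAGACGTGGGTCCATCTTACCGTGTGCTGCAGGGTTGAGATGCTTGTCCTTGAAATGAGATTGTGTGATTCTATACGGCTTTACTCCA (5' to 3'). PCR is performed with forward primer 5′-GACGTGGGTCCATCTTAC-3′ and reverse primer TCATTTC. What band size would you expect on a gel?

56 bp

Scanning the template, GACGTGGGTCCATCTTAC occurs at positions 46–63; this primer anneals to the bottom strand there with its 3' end pointing downstream.
Reverse complement of the reverse primer: GAAATGA. This occurs on the top strand at positions 95–101.
Amplicon spans positions 46–101: 56 bp.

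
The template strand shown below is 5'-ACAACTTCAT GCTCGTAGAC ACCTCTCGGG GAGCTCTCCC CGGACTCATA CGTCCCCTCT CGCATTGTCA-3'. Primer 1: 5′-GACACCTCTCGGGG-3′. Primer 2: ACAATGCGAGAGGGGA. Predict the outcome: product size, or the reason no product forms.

Primer 1 (GACACCTCTCGGGG) matches the top strand at positions 18–31; it acts as a forward primer.
Primer 2's reverse complement is TCCCCTCTCGCATTGT, matching the top strand at positions 53–68; it acts as a reverse primer.
The 3' ends face each other across positions 18–68, giving a 51 bp product.

Yes — a 51 bp product.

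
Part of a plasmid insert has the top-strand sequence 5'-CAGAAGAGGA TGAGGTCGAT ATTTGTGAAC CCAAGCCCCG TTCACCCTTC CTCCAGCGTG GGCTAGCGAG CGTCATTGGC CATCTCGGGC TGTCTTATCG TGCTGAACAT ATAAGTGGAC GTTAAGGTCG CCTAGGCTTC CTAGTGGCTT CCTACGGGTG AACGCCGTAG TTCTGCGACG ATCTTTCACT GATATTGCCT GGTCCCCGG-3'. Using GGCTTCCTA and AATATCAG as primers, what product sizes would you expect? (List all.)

The forward primer GGCTTCCTA matches the top strand at positions 135–143, 146–154.
The reverse primer's reverse complement is CTGATATT, matching at positions 189–196.
Each forward site pairs with the reverse site to give a product ending at position 196: sizes 62, 51 bp.

62 bp, 51 bp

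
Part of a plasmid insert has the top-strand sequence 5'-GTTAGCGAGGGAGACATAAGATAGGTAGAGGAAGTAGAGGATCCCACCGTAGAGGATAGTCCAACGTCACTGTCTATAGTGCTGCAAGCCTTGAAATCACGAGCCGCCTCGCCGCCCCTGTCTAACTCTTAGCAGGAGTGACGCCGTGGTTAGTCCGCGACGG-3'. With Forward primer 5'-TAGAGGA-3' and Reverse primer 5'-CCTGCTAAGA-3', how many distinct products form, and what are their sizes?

Three products: 111 bp, 102 bp, 87 bp

The forward primer TAGAGGA matches the top strand at positions 26–32, 35–41, 50–56.
The reverse primer's reverse complement is TCTTAGCAGG, matching at positions 127–136.
Each forward site pairs with the reverse site to give a product ending at position 136: sizes 111, 102, 87 bp.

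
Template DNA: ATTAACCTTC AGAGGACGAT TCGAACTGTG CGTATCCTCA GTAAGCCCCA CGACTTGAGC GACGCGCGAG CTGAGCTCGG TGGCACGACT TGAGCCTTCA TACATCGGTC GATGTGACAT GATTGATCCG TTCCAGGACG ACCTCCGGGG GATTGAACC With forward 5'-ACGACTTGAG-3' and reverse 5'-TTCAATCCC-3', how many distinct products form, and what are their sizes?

Two products: 108 bp, 73 bp

The forward primer ACGACTTGAG matches the top strand at positions 50–59, 85–94.
The reverse primer's reverse complement is GGGATTGAA, matching at positions 149–157.
Each forward site pairs with the reverse site to give a product ending at position 157: sizes 108, 73 bp.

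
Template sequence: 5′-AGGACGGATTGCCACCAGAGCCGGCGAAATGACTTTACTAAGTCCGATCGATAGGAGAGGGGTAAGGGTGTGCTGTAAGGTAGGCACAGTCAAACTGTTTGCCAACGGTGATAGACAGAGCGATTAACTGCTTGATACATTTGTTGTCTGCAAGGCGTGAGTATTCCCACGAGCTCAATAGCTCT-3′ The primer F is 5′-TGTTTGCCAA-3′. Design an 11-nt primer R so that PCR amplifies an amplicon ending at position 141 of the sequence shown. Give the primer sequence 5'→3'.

5'-AATGTATCAAG-3'

The forward primer binds at positions 96–105; the product's 3' end on the top strand is position 141.
The reverse primer anneals to the top strand over positions 131–141, i.e. to CTTGATACATT.
Its sequence written 5'→3' is the reverse complement: AATGTATCAAG.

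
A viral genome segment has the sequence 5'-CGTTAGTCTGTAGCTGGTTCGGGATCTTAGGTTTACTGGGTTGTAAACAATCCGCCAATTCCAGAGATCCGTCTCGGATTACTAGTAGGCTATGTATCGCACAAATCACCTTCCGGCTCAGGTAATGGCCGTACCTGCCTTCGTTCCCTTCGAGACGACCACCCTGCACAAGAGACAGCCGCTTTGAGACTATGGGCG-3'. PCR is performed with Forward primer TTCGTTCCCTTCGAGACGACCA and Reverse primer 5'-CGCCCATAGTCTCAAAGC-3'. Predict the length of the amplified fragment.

59 bp

The forward primer matches the template at positions 140–161.
Reverse complement of the reverse primer: GCTTTGAGACTATGGGCG. This occurs on the top strand at positions 181–198.
Product length = (reverse-primer end) − (forward-primer start) + 1 = 198 − 140 + 1 = 59 bp.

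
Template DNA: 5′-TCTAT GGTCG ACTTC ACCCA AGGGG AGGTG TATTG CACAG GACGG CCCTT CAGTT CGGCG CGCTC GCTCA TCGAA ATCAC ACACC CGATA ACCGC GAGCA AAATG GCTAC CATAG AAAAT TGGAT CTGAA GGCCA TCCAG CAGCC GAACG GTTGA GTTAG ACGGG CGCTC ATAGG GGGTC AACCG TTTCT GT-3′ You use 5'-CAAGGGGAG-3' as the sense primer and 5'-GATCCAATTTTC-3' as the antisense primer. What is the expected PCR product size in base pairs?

108 bp

The forward primer matches the template at positions 19–27.
Taking the reverse complement of GATCCAATTTTC gives GAAAATTGGATC, found at positions 115–126 on the template; the primer anneals here to the top strand with its 3' end pointing upstream.
Amplicon spans positions 19–126: 108 bp.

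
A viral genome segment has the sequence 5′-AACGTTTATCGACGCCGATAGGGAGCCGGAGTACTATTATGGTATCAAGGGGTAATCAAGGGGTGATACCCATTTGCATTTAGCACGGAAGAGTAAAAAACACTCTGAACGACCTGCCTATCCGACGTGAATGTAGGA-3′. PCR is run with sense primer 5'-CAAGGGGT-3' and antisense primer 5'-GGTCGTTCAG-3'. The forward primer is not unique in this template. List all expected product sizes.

The forward primer CAAGGGGT matches the top strand at positions 46–53, 57–64.
The reverse primer's reverse complement is CTGAACGACC, matching at positions 105–114.
Each forward site pairs with the reverse site to give a product ending at position 114: sizes 69, 58 bp.

69 bp, 58 bp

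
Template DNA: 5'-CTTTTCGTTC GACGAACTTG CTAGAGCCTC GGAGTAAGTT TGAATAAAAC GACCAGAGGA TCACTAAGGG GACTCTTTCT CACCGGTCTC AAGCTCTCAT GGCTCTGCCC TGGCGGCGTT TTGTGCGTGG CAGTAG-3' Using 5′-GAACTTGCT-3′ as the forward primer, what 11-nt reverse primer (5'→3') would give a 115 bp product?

The forward primer binds at positions 14–22, so a 115 bp product ends at position 14 + 115 − 1 = 128.
The reverse primer anneals to the top strand over positions 118–128, i.e. to GTTTTGTGCGT.
Its sequence written 5'→3' is the reverse complement: ACGCACAAAAC.

5'-ACGCACAAAAC-3'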